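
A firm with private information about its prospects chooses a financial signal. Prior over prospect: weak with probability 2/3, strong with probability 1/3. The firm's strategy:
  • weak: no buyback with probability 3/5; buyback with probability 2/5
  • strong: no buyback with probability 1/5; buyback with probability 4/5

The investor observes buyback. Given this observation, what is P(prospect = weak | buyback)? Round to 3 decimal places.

0.500

P(buyback) = (2/3)·(2/5) + (1/3)·(4/5) = 8/15
P(weak | buyback) = ((2/3)·(2/5)) / (8/15) = (4/15) / (8/15) = 1/2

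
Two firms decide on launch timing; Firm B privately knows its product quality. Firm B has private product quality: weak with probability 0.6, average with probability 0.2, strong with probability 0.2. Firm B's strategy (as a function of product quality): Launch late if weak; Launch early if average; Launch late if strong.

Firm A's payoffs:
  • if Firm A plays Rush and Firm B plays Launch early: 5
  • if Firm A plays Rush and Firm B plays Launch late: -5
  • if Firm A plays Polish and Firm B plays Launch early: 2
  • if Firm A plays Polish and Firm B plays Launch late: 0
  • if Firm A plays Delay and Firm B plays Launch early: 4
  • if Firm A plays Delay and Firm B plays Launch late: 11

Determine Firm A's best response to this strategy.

E[Rush] = 0.6·(-5) + 0.2·(5) + 0.2·(-5) = -3
E[Polish] = 0.6·(0) + 0.2·(2) + 0.2·(0) = 0.4
E[Delay] = 0.6·(11) + 0.2·(4) + 0.2·(11) = 9.6
Best response: Delay (9.6 is the largest).

Delay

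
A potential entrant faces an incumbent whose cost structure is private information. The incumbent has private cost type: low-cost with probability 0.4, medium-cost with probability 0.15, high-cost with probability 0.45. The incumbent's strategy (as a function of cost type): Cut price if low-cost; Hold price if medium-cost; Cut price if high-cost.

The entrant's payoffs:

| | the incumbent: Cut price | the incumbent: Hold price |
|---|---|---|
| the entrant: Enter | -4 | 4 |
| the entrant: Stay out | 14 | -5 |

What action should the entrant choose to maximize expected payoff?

Stay out

E[Enter] = 0.4·(-4) + 0.15·(4) + 0.45·(-4) = -2.8
E[Stay out] = 0.4·(14) + 0.15·(-5) + 0.45·(14) = 11.15
Best response: Stay out (11.15 is the largest).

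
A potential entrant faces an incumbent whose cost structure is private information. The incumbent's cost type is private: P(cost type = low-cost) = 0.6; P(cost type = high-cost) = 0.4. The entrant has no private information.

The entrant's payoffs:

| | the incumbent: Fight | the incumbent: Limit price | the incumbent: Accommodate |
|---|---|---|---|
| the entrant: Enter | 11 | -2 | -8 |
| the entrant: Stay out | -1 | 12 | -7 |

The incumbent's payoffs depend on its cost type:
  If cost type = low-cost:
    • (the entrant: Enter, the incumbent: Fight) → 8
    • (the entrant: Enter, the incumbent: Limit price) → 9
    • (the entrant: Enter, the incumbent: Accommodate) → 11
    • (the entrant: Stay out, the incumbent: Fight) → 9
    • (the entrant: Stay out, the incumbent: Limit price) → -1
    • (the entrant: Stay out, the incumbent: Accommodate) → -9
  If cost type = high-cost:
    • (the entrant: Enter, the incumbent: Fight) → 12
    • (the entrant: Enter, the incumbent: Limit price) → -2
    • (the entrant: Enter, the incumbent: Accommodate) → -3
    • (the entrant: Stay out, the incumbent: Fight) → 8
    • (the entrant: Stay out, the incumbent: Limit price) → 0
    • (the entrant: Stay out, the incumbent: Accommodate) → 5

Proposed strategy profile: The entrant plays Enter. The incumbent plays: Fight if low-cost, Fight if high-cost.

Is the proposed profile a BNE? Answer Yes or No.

The entrant plays Enter: E[Enter] = 0.6·(11) + 0.4·(11) = 11; E[Stay out] = -1. Best-responding. ✓
The incumbent (cost type low-cost), facing Enter: Fight gives 8, Limit price gives 9, Accommodate gives 11. Proposed Fight is not best — profitable deviation exists. ✗
The incumbent (cost type high-cost), facing Enter: Fight gives 12, Limit price gives -2, Accommodate gives -3. Proposed Fight is best. ✓

No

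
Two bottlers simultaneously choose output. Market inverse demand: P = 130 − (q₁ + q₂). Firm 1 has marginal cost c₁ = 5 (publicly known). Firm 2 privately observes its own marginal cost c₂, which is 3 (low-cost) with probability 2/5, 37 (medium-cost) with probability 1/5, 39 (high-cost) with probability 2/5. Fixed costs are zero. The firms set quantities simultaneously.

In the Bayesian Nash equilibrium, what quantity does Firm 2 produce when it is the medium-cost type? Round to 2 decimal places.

22.47

Each type of Firm 2 best-responds to q₁; Firm 1 best-responds to the expected q₂ over Firm 2's types.
Firm 2 with cost c maximizes (130 − (q₁+q₂) − c)·q₂, giving q₂(c) = (130 − c − q₁)/2.
E[c₂] = 2/5·3 + 1/5·37 + 2/5·39 = 24.2
Firm 1's FOC against E[q₂] yields q₁ = (130 − 2·5 + E[c₂])/3 = (130 − 10 + 24.2)/3 = 48.0667.
q₂(medium-cost) = (130 − 37 − 48.0667)/2 = 22.4667.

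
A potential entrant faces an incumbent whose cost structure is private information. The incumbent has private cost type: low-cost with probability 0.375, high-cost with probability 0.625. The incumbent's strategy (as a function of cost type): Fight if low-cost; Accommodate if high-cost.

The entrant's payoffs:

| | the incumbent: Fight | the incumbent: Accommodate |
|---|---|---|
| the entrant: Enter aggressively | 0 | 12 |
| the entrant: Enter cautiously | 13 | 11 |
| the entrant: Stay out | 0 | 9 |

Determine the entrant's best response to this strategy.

Enter cautiously

Compute the entrant's expected payoff for each action, taking the expectation over the incumbent's type.
E[Enter aggressively] = 0.375·(0) + 0.625·(12) = 7.5
E[Enter cautiously] = 0.375·(13) + 0.625·(11) = 11.75
E[Stay out] = 0.375·(0) + 0.625·(9) = 5.625
Best response: Enter cautiously (11.75 is the largest).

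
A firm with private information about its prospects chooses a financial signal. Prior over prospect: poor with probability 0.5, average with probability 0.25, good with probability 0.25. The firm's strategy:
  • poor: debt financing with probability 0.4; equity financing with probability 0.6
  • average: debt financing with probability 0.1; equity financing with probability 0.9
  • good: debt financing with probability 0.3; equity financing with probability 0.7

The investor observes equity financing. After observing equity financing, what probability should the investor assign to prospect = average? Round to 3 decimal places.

Apply Bayes' rule using the sender's strategy as the likelihood.
P(equity financing) = 0.5·0.6 + 0.25·0.9 + 0.25·0.7 = 0.7
P(average | equity financing) = (0.25·0.9) / 0.7 = 0.225 / 0.7 = 0.321429

0.321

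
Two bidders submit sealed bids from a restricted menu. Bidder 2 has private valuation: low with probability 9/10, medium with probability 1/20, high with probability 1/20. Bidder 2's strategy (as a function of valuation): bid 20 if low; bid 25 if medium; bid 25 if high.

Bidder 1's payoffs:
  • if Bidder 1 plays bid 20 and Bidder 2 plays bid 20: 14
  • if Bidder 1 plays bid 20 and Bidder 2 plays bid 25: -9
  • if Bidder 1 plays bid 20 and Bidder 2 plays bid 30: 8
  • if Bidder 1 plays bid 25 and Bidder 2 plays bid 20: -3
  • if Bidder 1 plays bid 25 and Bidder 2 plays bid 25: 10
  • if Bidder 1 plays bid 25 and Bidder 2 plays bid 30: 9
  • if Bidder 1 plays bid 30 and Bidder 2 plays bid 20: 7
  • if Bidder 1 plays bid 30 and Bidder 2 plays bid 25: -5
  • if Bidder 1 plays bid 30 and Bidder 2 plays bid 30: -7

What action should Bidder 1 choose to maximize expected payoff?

bid 20

E[bid 20] = 9/10·(14) + 1/20·(-9) + 1/20·(-9) = 117/10
E[bid 25] = 9/10·(-3) + 1/20·(10) + 1/20·(10) = -17/10
E[bid 30] = 9/10·(7) + 1/20·(-5) + 1/20·(-5) = 29/5
Best response: bid 20 (117/10 is the largest).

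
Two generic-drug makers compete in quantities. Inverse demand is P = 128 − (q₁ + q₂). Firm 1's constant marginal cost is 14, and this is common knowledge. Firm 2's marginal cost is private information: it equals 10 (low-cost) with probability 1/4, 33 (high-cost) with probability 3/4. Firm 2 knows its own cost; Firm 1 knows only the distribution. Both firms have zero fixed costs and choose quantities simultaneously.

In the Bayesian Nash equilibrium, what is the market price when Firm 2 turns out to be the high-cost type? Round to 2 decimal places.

Type-c best response for Firm 2: q₂(c) = (128 − c)/2 − q₁/2.
Firm 1 maximizes expected profit; its first-order condition is 128 − 2q₁ − E[q₂] − 14 = 0.
Substituting E[q₂] and solving: E[c₂] = 27.25, so q₁ = (128 − 2·14 + 27.25)/3 = 42.4167.
q₂(high-cost) = 26.2917, so P = 128 − (42.4167 + 26.2917) = 59.2917.

59.29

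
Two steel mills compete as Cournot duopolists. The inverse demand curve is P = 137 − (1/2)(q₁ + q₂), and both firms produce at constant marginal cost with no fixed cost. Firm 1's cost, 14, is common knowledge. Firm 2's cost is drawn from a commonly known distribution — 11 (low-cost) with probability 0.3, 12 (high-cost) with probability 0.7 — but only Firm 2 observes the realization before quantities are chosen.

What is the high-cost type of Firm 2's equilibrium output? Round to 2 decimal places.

Firm 2 with cost c maximizes (137 − (1/2)(q₁+q₂) − c)·q₂, giving q₂(c) = (137 − c − (1/2)q₁).
E[c₂] = 0.3·11 + 0.7·12 = 11.7
Firm 1's FOC against E[q₂] yields q₁ = (137 − 2·14 + E[c₂])/(3/2) = (137 − 28 + 11.7)/(3/2) = 80.4667.
q₂(high-cost) = (137 − 12 − (1/2)·80.4667) = 84.7667.

84.77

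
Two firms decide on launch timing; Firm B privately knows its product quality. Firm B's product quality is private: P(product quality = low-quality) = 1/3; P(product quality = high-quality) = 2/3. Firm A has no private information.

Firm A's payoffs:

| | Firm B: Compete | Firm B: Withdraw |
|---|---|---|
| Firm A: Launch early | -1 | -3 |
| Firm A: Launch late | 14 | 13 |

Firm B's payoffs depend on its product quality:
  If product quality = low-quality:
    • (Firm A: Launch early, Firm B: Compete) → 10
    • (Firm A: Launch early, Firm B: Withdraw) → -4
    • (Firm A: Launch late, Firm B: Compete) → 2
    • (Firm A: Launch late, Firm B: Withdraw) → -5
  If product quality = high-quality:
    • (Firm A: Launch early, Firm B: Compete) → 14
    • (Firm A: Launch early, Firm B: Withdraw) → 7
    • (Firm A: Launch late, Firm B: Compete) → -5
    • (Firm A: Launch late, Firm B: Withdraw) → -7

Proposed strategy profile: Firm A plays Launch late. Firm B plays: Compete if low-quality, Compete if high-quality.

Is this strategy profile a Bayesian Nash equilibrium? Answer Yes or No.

Yes

Firm A plays Launch late: E[Launch late] = 1/3·(14) + 2/3·(14) = 14; E[Launch early] = -1. Best-responding. ✓
Firm B (product quality low-quality), facing Launch late: Compete gives 2, Withdraw gives -5. Proposed Compete is best. ✓
Firm B (product quality high-quality), facing Launch late: Compete gives -5, Withdraw gives -7. Proposed Compete is best. ✓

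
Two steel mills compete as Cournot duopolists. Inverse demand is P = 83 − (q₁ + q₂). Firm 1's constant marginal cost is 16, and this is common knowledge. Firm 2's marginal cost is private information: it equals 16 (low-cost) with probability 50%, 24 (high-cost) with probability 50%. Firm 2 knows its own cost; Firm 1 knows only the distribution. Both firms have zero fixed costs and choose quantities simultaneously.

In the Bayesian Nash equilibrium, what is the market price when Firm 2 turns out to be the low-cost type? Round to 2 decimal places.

37.67

Firm 2 with cost c maximizes (83 − (q₁+q₂) − c)·q₂, giving q₂(c) = (83 − c − q₁)/2.
E[c₂] = 0.5·16 + 0.5·24 = 20
Firm 1's FOC against E[q₂] yields q₁ = (83 − 2·16 + E[c₂])/3 = (83 − 32 + 20)/3 = 23.6667.
q₂(low-cost) = 21.6667, so P = 83 − (23.6667 + 21.6667) = 37.6667.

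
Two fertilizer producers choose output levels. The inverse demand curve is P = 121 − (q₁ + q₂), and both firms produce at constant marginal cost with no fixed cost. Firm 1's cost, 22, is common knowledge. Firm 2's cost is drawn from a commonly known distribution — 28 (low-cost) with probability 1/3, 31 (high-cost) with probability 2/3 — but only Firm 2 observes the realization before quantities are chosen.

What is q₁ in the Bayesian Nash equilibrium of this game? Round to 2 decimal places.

35.67

Type-c best response for Firm 2: q₂(c) = (121 − c)/2 − q₁/2.
Firm 1 maximizes expected profit; its first-order condition is 121 − 2q₁ − E[q₂] − 22 = 0.
Substituting E[q₂] and solving: E[c₂] = 30, so q₁ = (121 − 2·22 + 30)/3 = 35.6667.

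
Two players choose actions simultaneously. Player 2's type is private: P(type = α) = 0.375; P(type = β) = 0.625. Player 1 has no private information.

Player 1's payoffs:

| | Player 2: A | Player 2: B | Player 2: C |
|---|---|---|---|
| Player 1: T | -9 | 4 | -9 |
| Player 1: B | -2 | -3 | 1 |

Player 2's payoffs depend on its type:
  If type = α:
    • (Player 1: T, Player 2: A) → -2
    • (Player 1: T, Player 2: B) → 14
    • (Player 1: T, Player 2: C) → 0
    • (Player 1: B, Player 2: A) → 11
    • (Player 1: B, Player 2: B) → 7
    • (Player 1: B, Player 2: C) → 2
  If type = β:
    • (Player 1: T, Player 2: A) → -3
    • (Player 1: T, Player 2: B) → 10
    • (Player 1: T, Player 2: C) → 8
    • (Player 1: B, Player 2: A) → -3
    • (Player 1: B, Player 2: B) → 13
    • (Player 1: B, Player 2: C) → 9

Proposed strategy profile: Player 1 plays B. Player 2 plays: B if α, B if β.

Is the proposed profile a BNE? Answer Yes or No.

A profile is a BNE iff every type of every player is best-responding given beliefs about the other side.
Player 1 plays B: E[B] = 0.375·(-3) + 0.625·(-3) = -3; E[T] = 4. Not best-responding. ✗
Player 2 (type α), facing B: A gives 11, B gives 7, C gives 2. Proposed B is not best — profitable deviation exists. ✗
Player 2 (type β), facing B: A gives -3, B gives 13, C gives 9. Proposed B is best. ✓

No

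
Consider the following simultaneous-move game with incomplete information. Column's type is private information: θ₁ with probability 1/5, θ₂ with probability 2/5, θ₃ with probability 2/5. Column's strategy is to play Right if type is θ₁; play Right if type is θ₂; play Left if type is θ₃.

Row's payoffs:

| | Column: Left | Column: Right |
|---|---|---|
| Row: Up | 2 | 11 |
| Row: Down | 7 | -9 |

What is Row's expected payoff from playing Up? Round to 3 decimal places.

7.400

E[Up] = 1/5·11 + 2/5·11 + 2/5·2 = 11/5 + 22/5 + 4/5 = 37/5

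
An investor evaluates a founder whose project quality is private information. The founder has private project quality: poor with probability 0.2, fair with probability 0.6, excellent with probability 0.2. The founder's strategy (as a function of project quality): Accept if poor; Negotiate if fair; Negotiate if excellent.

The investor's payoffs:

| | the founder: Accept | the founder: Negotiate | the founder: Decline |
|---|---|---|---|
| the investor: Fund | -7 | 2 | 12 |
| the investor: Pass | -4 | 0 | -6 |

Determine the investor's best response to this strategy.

E[Fund] = 0.2·(-7) + 0.6·(2) + 0.2·(2) = 0.2
E[Pass] = 0.2·(-4) + 0.6·(0) + 0.2·(0) = -0.8
Best response: Fund (0.2 is the largest).

Fund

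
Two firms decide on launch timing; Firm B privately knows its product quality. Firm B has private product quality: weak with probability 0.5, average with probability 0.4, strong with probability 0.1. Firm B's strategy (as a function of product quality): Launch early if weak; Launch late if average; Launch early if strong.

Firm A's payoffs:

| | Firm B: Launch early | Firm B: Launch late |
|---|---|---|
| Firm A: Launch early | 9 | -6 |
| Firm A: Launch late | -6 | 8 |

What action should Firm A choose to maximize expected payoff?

Launch early

E[Launch early] = 0.5·(9) + 0.4·(-6) + 0.1·(9) = 3
E[Launch late] = 0.5·(-6) + 0.4·(8) + 0.1·(-6) = -0.4
Best response: Launch early (3 is the largest).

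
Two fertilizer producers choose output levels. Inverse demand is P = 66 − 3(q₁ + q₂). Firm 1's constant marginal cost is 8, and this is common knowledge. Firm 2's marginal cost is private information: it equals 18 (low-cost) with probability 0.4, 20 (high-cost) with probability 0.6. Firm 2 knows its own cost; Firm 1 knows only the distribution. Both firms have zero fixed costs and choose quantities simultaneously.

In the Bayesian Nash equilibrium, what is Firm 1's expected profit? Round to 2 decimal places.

177.36

Type-c best response for Firm 2: q₂(c) = (66 − c)/6 − q₁/2.
Firm 1 maximizes expected profit; its first-order condition is 66 − 6q₁ − 3E[q₂] − 8 = 0.
Substituting E[q₂] and solving: E[c₂] = 19.2, so q₁ = (66 − 2·8 + 19.2)/9 = 7.68889.
E[P] = 66 − 3·(q₁ + E[q₂]) = 31.0667; Firm 1's expected profit = (E[P] − 8)·q₁ = (31.0667 − 8)·7.68889 = 177.357.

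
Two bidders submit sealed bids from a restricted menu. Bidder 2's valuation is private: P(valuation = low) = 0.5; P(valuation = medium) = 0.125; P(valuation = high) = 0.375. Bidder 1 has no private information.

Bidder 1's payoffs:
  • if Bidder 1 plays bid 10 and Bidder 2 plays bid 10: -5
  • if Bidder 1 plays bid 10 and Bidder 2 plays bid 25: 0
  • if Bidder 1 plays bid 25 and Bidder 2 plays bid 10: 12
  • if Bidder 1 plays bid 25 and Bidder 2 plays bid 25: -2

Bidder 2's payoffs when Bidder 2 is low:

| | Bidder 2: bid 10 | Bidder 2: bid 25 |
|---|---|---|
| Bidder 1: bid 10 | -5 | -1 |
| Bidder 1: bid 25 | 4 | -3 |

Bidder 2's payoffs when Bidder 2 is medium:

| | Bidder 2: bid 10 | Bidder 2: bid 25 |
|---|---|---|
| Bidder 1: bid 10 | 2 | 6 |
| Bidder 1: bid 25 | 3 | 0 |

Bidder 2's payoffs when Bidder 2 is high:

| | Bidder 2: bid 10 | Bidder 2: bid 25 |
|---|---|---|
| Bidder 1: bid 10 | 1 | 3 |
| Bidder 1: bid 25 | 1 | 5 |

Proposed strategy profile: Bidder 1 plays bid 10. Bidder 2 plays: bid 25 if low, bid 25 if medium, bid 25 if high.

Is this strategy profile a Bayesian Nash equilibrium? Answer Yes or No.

A profile is a BNE iff every type of every player is best-responding given beliefs about the other side.
Bidder 1 plays bid 10: E[bid 10] = 0.5·(0) + 0.125·(0) + 0.375·(0) = 0; E[bid 25] = -2. Best-responding. ✓
Bidder 2 (valuation low), facing bid 10: bid 10 gives -5, bid 25 gives -1. Proposed bid 25 is best. ✓
Bidder 2 (valuation medium), facing bid 10: bid 10 gives 2, bid 25 gives 6. Proposed bid 25 is best. ✓
Bidder 2 (valuation high), facing bid 10: bid 10 gives 1, bid 25 gives 3. Proposed bid 25 is best. ✓

Yes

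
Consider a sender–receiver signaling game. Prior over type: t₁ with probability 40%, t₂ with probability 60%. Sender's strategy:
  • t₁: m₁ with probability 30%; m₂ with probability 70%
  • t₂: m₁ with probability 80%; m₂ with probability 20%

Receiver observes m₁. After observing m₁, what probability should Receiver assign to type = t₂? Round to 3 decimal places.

0.800

Apply Bayes' rule using the sender's strategy as the likelihood.
P(m₁) = 0.4·0.3 + 0.6·0.8 = 0.6
P(t₂ | m₁) = (0.6·0.8) / 0.6 = 0.48 / 0.6 = 0.8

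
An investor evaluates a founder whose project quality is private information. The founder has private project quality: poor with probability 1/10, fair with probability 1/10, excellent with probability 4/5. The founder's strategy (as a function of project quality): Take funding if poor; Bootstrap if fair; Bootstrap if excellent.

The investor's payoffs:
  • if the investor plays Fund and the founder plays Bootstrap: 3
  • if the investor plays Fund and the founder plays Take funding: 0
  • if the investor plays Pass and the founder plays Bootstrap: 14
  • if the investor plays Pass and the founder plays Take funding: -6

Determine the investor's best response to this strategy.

Compute the investor's expected payoff for each action, taking the expectation over the founder's type.
E[Fund] = 1/10·(0) + 1/10·(3) + 4/5·(3) = 27/10
E[Pass] = 1/10·(-6) + 1/10·(14) + 4/5·(14) = 12
Best response: Pass (12 is the largest).

Pass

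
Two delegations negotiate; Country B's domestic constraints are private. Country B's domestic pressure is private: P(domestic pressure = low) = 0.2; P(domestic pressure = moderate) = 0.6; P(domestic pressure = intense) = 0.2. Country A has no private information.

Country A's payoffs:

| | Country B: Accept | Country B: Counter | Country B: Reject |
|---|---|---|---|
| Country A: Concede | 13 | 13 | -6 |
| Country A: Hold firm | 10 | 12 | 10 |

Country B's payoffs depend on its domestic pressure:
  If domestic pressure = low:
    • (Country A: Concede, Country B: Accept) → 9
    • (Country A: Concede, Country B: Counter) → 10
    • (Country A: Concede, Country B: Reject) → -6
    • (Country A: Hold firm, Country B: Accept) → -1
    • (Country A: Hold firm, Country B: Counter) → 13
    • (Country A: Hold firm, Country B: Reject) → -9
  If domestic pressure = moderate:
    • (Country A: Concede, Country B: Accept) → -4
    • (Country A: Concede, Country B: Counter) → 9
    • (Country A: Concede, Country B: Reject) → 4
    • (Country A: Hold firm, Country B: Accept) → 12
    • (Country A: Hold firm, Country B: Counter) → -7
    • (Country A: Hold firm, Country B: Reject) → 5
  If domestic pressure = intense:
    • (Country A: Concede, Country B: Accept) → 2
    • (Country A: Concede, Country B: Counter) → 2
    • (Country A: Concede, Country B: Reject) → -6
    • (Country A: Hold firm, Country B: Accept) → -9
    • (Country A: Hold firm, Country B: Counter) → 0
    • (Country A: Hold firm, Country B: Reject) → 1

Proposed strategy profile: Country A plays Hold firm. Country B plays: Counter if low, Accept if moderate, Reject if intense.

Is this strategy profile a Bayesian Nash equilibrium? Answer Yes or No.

Yes

Country A plays Hold firm: E[Hold firm] = 0.2·(12) + 0.6·(10) + 0.2·(10) = 10.4; E[Concede] = 9.2. Best-responding. ✓
Country B (domestic pressure low), facing Hold firm: Accept gives -1, Counter gives 13, Reject gives -9. Proposed Counter is best. ✓
Country B (domestic pressure moderate), facing Hold firm: Accept gives 12, Counter gives -7, Reject gives 5. Proposed Accept is best. ✓
Country B (domestic pressure intense), facing Hold firm: Accept gives -9, Counter gives 0, Reject gives 1. Proposed Reject is best. ✓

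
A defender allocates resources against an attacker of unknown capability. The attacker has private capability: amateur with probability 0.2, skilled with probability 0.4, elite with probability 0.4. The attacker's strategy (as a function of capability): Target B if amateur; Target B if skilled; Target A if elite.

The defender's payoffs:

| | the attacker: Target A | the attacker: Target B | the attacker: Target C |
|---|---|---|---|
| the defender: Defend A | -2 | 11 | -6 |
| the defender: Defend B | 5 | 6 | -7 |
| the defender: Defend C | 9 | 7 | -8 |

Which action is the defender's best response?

Defend C

Compute the defender's expected payoff for each action, taking the expectation over the attacker's type.
E[Defend A] = 0.2·(11) + 0.4·(11) + 0.4·(-2) = 5.8
E[Defend B] = 0.2·(6) + 0.4·(6) + 0.4·(5) = 5.6
E[Defend C] = 0.2·(7) + 0.4·(7) + 0.4·(9) = 7.8
Best response: Defend C (7.8 is the largest).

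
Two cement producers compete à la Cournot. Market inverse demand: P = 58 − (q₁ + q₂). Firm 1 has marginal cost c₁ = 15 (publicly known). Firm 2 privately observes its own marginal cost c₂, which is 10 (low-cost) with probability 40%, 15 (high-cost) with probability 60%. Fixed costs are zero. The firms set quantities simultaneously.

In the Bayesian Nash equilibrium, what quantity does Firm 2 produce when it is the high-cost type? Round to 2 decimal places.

Type-c best response for Firm 2: q₂(c) = (58 − c)/2 − q₁/2.
Firm 1 maximizes expected profit; its first-order condition is 58 − 2q₁ − E[q₂] − 15 = 0.
Substituting E[q₂] and solving: E[c₂] = 13, so q₁ = (58 − 2·15 + 13)/3 = 13.6667.
q₂(high-cost) = (58 − 15 − 13.6667)/2 = 14.6667.

14.67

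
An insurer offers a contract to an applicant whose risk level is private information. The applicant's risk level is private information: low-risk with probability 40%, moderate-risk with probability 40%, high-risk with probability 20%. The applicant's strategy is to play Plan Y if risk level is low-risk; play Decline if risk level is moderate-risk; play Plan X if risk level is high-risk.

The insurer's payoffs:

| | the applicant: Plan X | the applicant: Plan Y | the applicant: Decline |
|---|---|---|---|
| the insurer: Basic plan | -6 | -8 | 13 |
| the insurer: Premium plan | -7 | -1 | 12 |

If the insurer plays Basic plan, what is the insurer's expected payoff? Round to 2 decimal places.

0.80

E[Basic plan] = 0.4·(-8) + 0.4·13 + 0.2·(-6) = (-3.2) + 5.2 + (-1.2) = 0.8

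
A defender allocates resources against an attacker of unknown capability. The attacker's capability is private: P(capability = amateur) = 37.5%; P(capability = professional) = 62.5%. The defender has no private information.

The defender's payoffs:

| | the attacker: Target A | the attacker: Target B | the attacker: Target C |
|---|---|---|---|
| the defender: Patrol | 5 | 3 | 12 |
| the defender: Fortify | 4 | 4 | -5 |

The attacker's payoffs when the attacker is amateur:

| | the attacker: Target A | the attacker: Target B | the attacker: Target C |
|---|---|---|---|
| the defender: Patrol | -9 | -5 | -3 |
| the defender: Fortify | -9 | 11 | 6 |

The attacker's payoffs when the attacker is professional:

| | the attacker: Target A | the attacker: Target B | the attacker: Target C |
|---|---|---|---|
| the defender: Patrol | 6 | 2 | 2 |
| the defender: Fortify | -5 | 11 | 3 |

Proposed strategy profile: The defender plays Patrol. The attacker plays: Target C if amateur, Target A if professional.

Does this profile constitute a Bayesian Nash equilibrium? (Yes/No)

The defender plays Patrol: E[Patrol] = 0.375·(12) + 0.625·(5) = 7.625; E[Fortify] = 0.625. Best-responding. ✓
The attacker (capability amateur), facing Patrol: Target A gives -9, Target B gives -5, Target C gives -3. Proposed Target C is best. ✓
The attacker (capability professional), facing Patrol: Target A gives 6, Target B gives 2, Target C gives 2. Proposed Target A is best. ✓

Yes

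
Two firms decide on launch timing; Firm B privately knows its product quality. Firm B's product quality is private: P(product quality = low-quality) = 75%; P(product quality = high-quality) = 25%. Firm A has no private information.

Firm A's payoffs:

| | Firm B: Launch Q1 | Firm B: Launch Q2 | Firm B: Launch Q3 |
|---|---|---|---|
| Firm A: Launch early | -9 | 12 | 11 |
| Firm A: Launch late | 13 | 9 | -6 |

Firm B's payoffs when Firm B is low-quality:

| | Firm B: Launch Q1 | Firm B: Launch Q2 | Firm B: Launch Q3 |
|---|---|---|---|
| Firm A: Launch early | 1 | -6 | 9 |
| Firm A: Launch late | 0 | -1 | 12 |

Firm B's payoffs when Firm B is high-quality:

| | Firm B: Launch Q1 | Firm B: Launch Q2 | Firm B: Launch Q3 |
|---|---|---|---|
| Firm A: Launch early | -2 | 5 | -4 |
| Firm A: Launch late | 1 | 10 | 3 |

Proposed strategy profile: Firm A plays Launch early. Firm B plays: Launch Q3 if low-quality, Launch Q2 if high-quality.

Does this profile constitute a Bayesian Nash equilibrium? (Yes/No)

A profile is a BNE iff every type of every player is best-responding given beliefs about the other side.
Firm A plays Launch early: E[Launch early] = 0.75·(11) + 0.25·(12) = 11.25; E[Launch late] = -2.25. Best-responding. ✓
Firm B (product quality low-quality), facing Launch early: Launch Q1 gives 1, Launch Q2 gives -6, Launch Q3 gives 9. Proposed Launch Q3 is best. ✓
Firm B (product quality high-quality), facing Launch early: Launch Q1 gives -2, Launch Q2 gives 5, Launch Q3 gives -4. Proposed Launch Q2 is best. ✓

Yes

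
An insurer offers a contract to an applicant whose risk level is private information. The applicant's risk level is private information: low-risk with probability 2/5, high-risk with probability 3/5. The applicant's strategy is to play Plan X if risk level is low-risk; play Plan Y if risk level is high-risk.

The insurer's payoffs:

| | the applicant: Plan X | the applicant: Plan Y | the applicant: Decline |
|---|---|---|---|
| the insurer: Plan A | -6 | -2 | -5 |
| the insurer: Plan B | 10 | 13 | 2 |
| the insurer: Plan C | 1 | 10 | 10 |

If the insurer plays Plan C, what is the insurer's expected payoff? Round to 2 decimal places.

Take the expectation over the applicant's risk level, weighting each type's action by its prior probability.
E[Plan C] = 2/5·1 + 3/5·10 = 2/5 + 6 = 32/5

6.40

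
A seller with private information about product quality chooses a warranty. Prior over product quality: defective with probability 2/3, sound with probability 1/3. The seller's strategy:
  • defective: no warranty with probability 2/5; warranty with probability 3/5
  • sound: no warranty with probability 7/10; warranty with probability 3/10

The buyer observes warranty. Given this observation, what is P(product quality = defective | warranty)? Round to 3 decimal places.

0.800

P(warranty) = (2/3)·(3/5) + (1/3)·(3/10) = 1/2
P(defective | warranty) = ((2/3)·(3/5)) / (1/2) = (2/5) / (1/2) = 4/5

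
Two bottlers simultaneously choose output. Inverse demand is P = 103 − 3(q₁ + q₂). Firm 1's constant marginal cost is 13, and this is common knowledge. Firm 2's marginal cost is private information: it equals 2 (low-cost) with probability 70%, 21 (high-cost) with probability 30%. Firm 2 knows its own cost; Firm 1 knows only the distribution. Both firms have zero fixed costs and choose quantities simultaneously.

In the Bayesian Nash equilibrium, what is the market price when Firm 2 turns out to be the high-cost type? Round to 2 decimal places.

47.88

Type-c best response for Firm 2: q₂(c) = (103 − c)/6 − q₁/2.
Firm 1 maximizes expected profit; its first-order condition is 103 − 6q₁ − 3E[q₂] − 13 = 0.
Substituting E[q₂] and solving: E[c₂] = 7.7, so q₁ = (103 − 2·13 + 7.7)/9 = 9.41111.
q₂(high-cost) = 8.96111, so P = 103 − 3·(9.41111 + 8.96111) = 47.8833.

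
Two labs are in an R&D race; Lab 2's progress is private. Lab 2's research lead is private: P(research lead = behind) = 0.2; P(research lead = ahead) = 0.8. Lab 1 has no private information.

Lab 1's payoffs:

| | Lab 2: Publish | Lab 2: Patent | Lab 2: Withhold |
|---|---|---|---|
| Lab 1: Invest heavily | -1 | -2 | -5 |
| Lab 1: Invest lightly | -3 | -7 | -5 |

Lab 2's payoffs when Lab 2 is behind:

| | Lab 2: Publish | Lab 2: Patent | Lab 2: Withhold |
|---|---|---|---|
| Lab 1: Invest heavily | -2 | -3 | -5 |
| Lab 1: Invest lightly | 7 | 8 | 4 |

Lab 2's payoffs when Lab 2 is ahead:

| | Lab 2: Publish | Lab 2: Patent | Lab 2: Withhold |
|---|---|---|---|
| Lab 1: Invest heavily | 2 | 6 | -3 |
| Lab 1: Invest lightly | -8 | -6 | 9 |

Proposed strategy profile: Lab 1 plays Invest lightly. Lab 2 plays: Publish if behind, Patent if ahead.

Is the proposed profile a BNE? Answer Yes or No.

A profile is a BNE iff every type of every player is best-responding given beliefs about the other side.
Lab 1 plays Invest lightly: E[Invest lightly] = 0.2·(-3) + 0.8·(-7) = -6.2; E[Invest heavily] = -1.8. Not best-responding. ✗
Lab 2 (research lead behind), facing Invest lightly: Publish gives 7, Patent gives 8, Withhold gives 4. Proposed Publish is not best — profitable deviation exists. ✗
Lab 2 (research lead ahead), facing Invest lightly: Publish gives -8, Patent gives -6, Withhold gives 9. Proposed Patent is not best — profitable deviation exists. ✗

No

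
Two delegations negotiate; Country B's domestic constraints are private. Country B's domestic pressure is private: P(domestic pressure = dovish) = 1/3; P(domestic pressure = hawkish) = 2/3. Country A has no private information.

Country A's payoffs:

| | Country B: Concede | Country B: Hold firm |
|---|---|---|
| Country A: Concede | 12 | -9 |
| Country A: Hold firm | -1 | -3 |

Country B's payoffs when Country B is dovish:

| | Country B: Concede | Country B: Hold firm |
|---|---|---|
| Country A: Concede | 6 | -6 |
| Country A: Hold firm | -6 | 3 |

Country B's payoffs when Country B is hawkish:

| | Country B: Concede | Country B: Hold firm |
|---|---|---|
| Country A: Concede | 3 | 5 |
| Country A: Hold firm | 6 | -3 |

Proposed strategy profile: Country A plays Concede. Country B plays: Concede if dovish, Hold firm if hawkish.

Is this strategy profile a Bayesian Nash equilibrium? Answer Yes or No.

A profile is a BNE iff every type of every player is best-responding given beliefs about the other side.
Country A plays Concede: E[Concede] = 1/3·(12) + 2/3·(-9) = -2; E[Hold firm] = -7/3. Best-responding. ✓
Country B (domestic pressure dovish), facing Concede: Concede gives 6, Hold firm gives -6. Proposed Concede is best. ✓
Country B (domestic pressure hawkish), facing Concede: Concede gives 3, Hold firm gives 5. Proposed Hold firm is best. ✓

Yes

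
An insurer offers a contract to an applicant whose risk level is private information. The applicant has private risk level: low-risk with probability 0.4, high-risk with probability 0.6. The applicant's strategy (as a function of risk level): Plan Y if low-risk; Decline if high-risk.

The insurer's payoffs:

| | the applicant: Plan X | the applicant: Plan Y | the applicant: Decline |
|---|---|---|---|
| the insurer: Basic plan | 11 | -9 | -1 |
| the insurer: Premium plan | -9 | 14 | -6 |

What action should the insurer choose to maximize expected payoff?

Premium plan

E[Basic plan] = 0.4·(-9) + 0.6·(-1) = -4.2
E[Premium plan] = 0.4·(14) + 0.6·(-6) = 2
Best response: Premium plan (2 is the largest).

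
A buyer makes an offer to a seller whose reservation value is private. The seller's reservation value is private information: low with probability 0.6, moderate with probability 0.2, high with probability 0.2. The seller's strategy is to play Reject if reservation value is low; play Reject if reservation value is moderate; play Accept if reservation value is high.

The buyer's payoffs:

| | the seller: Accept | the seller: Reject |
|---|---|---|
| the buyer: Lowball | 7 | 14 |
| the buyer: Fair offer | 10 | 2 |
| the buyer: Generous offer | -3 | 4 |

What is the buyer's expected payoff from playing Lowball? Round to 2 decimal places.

E[Lowball] = 0.6·14 + 0.2·14 + 0.2·7 = 8.4 + 2.8 + 1.4 = 12.6

12.60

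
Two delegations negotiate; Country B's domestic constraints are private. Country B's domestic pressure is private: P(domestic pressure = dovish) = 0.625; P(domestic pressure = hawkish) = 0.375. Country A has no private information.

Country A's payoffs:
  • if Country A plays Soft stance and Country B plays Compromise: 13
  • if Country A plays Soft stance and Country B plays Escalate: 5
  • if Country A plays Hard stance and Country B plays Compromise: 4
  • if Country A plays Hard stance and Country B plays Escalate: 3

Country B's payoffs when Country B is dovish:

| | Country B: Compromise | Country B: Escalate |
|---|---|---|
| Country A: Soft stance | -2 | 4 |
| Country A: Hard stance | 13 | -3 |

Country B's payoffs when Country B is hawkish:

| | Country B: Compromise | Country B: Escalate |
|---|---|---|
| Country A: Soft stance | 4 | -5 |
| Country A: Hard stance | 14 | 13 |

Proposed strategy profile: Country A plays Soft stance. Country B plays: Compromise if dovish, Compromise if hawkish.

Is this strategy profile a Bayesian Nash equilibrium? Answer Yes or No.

Country A plays Soft stance: E[Soft stance] = 0.625·(13) + 0.375·(13) = 13; E[Hard stance] = 4. Best-responding. ✓
Country B (domestic pressure dovish), facing Soft stance: Compromise gives -2, Escalate gives 4. Proposed Compromise is not best — profitable deviation exists. ✗
Country B (domestic pressure hawkish), facing Soft stance: Compromise gives 4, Escalate gives -5. Proposed Compromise is best. ✓

No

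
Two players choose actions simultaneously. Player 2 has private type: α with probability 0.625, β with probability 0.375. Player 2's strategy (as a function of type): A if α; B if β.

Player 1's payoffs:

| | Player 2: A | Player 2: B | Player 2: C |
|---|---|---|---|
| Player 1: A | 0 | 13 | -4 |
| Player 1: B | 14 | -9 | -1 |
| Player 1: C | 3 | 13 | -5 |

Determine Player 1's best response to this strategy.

C

E[A] = 0.625·(0) + 0.375·(13) = 4.875
E[B] = 0.625·(14) + 0.375·(-9) = 5.375
E[C] = 0.625·(3) + 0.375·(13) = 6.75
Best response: C (6.75 is the largest).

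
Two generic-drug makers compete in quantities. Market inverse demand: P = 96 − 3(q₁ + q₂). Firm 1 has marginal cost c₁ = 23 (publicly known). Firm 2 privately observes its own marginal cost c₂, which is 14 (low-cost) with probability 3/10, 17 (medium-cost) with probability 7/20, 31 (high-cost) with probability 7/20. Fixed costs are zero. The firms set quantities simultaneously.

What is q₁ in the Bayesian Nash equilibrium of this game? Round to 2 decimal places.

7.89

Each type of Firm 2 best-responds to q₁; Firm 1 best-responds to the expected q₂ over Firm 2's types.
Firm 2 with cost c maximizes (96 − 3(q₁+q₂) − c)·q₂, giving q₂(c) = (96 − c − 3q₁)/6.
E[c₂] = 3/10·14 + 7/20·17 + 7/20·31 = 21
Firm 1's FOC against E[q₂] yields q₁ = (96 − 2·23 + E[c₂])/9 = (96 − 46 + 21)/9 = 7.88889.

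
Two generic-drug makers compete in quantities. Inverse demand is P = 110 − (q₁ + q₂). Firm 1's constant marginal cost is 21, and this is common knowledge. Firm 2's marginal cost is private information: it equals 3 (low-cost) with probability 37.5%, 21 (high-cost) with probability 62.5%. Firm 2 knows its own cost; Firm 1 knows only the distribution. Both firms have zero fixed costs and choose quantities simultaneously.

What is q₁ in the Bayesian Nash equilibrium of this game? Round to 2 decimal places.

Firm 2 with cost c maximizes (110 − (q₁+q₂) − c)·q₂, giving q₂(c) = (110 − c − q₁)/2.
E[c₂] = 0.375·3 + 0.625·21 = 14.25
Firm 1's FOC against E[q₂] yields q₁ = (110 − 2·21 + E[c₂])/3 = (110 − 42 + 14.25)/3 = 27.4167.

27.42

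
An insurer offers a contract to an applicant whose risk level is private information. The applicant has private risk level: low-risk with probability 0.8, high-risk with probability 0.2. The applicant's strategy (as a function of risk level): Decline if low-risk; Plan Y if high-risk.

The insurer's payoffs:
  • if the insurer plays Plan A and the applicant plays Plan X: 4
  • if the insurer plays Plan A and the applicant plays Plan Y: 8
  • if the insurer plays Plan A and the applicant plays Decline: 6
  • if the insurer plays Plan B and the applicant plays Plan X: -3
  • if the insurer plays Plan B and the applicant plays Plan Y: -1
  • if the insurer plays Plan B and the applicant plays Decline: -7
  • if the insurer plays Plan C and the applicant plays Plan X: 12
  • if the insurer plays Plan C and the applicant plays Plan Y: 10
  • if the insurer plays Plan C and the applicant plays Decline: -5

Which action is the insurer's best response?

Plan A

E[Plan A] = 0.8·(6) + 0.2·(8) = 6.4
E[Plan B] = 0.8·(-7) + 0.2·(-1) = -5.8
E[Plan C] = 0.8·(-5) + 0.2·(10) = -2
Best response: Plan A (6.4 is the largest).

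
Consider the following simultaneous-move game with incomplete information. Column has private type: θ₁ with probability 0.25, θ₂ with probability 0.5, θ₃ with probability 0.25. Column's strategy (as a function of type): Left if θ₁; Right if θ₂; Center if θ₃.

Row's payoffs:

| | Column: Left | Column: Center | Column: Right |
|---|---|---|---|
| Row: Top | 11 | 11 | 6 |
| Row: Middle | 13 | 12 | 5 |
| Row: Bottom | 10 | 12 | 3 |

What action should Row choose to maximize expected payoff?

E[Top] = 0.25·(11) + 0.5·(6) + 0.25·(11) = 8.5
E[Middle] = 0.25·(13) + 0.5·(5) + 0.25·(12) = 8.75
E[Bottom] = 0.25·(10) + 0.5·(3) + 0.25·(12) = 7
Best response: Middle (8.75 is the largest).

Middle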